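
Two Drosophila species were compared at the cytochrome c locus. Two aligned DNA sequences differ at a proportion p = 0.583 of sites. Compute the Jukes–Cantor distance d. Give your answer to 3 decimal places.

d = −(3/4) ln(1 − 4p/3) = −0.75 ln(1 − 0.777333) = −0.75 ln(0.222667)
  = −0.75 × (-1.502078) = 1.126559 substitutions/site.

1.127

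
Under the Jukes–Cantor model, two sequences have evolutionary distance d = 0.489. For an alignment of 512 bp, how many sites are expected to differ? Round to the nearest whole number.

Invert JC69: p = (3/4)(1 − e^(−4d/3)) = 0.75 × (1 − e^(-0.652)) = 0.75 × (1 − 0.521003) = 0.359248.
Expected differing sites = pL ≈ 0.359248 × 512 = 183.934976 ≈ 184.

184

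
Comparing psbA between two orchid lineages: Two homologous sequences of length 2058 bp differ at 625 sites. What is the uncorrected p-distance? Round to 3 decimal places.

p = 625/2058 = 0.303692… ≈ 0.304 (to 3 d.p.).

0.304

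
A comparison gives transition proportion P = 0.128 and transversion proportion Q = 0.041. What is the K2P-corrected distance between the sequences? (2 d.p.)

0.20

Under the Kimura two-parameter model, d = −½ ln(1 − 2P − Q) − ¼ ln(1 − 2Q).
1 − 2P − Q = 0.703, giving −½ ln(0.703) = 0.176199.
1 − 2Q = 0.918, giving −¼ ln(0.918) = 0.021389.
d = 0.176199 + 0.021389 = 0.197588.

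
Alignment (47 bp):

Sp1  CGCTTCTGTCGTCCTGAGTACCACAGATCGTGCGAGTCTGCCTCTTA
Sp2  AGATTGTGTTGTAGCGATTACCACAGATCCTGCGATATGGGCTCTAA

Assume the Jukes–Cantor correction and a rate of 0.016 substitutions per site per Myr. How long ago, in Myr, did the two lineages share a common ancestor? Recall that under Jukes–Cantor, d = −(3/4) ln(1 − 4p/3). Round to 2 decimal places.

The sequences differ at 15 of 47 sites, so p = 15/47 ≈ 0.319149.
d = −(3/4) ln(1 − 4p/3) = −0.75 ln(1 − 0.425532) = −0.75 ln(0.574468)
  = −0.75 × (-0.554311) = 0.415733 substitutions/site.
Under a molecular clock d = 2μt, so t = d/(2μ) = 0.415733 / (2 × 0.016) = 12.99 Myr.

12.99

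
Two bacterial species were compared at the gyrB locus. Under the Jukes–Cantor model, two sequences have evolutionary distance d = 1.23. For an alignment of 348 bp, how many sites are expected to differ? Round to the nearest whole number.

210

Invert JC69: p = (3/4)(1 − e^(−4d/3)) = 0.75 × (1 − e^(-1.64)) = 0.75 × (1 − 0.193980) = 0.604515.
Expected differing sites = pL ≈ 0.604515 × 348 = 210.37122 ≈ 210.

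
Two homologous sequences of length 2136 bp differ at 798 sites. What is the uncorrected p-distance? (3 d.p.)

p = 798/2136 = 0.373595… ≈ 0.374 (to 3 d.p.).

0.374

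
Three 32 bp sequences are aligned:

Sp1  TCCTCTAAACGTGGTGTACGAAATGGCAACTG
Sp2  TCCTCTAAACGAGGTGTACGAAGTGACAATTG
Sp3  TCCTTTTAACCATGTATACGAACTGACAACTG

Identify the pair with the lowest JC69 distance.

Sp1–Sp2: 4/32 differ, p = 0.125, d = 0.137.
Sp1–Sp3: 8/32 differ, p = 0.250, d = 0.304.
Sp2–Sp3: 7/32 differ, p = 0.219, d = 0.259.
The smallest distance is between Sp1 and Sp2.

Sp1 and Sp2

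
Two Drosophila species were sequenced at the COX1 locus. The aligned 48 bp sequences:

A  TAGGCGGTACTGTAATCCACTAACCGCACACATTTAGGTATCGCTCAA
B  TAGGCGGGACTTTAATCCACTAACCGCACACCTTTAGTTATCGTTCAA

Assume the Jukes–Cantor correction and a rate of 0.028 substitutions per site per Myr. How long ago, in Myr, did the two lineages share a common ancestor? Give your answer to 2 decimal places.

2.00

The sequences differ at 5 of 48 sites (8, 12, 32, 38, 44), so p = 5/48 ≈ 0.104167.
d = −(3/4) ln(1 − 4p/3) = −0.75 ln(1 − 0.138889) = −0.75 ln(0.861111)
  = −0.75 × (-0.149532) = 0.112149 substitutions/site.
Under a molecular clock d = 2μt, so t = d/(2μ) = 0.112149 / (2 × 0.028) = 2.00 Myr.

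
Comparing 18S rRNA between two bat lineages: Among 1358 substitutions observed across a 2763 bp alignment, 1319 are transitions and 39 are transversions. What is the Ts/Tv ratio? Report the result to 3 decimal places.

R = 1319/39 = 33.820512… ≈ 33.821 (to 3 d.p.).

33.821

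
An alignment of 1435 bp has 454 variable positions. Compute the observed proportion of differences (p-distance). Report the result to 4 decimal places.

p = 454/1435 = 0.316376… ≈ 0.3164 (to 4 d.p.).

0.3164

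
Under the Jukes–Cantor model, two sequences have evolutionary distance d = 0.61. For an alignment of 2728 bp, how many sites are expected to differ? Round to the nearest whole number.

Invert JC69: p = (3/4)(1 − e^(−4d/3)) = 0.75 × (1 − e^(-0.813333)) = 0.75 × (1 − 0.443378) = 0.417467.
Expected differing sites = pL ≈ 0.417467 × 2728 = 1138.849976 ≈ 1139.

1139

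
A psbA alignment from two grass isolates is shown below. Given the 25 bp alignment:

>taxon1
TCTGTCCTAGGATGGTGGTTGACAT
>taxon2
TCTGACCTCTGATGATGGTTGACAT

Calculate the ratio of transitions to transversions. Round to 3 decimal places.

0.333

Transitions are A↔G and C↔T; transversions are all other mismatches.
Transitions: 1. Transversions: 3.
R = 1/3 = 0.333333… ≈ 0.333 (to 3 d.p.).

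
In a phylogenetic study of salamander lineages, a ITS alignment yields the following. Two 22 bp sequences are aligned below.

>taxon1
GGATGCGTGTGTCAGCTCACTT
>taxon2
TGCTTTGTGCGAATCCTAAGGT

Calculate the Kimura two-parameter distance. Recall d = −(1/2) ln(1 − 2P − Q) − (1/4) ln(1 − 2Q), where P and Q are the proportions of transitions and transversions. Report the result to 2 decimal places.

1.11

Of 22 sites, 2 differences are transitions and 10 are transversions, so P = 2/22 ≈ 0.090909 and Q = 10/22 ≈ 0.454545.
Under the Kimura two-parameter model, d = −½ ln(1 − 2P − Q) − ¼ ln(1 − 2Q).
1 − 2P − Q = 0.363637, giving −½ ln(0.363637) = 0.505800.
1 − 2Q = 0.09091, giving −¼ ln(0.09091) = 0.599471.
d = 0.505800 + 0.599471 = 1.105271.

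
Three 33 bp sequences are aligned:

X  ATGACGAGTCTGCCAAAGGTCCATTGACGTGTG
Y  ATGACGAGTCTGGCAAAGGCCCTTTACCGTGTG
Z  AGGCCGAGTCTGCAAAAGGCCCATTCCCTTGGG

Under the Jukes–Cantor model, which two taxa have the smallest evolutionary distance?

X–Y: 5/33 differ, p = 0.152, d = 0.169.
X–Z: 8/33 differ, p = 0.242, d = 0.293.
Y–Z: 8/33 differ, p = 0.242, d = 0.293.
The smallest distance is between X and Y.

X and Y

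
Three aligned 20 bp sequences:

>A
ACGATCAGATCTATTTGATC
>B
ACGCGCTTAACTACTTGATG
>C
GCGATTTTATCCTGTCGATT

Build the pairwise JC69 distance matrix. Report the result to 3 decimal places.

d(A,B) = 0.471, d(A,C) = 0.687, d(B,C) = 0.824

A–B: 7/20 sites differ → p = 0.35, d = −0.75 ln(1 − 0.466667) = 0.471457 ≈ 0.471.
A–C: 9/20 sites differ → p = 0.45, d = −0.75 ln(1 − 0.6) = 0.687218 ≈ 0.687.
B–C: 10/20 sites differ → p = 0.5, d = −0.75 ln(1 − 0.666667) = 0.823960 ≈ 0.824.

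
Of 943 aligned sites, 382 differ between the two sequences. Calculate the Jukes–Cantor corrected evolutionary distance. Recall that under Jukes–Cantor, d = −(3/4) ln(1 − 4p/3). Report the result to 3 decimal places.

0.583

p = 382/943 ≈ 0.40509.
d = −(3/4) ln(1 − 4p/3) = −0.75 ln(1 − 0.54012) = −0.75 ln(0.45988)
  = −0.75 × (-0.776790) = 0.582593 substitutions/site.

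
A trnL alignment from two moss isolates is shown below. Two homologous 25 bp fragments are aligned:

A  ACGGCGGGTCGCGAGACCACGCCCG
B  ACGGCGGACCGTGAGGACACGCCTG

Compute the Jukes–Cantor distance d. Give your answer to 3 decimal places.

The sequences differ at 6 of 25 sites (8, 9, 12, 16, 17, 24), so p = 6/25 = 0.24.
d = −(3/4) ln(1 − 4p/3) = −0.75 ln(1 − 0.32) = −0.75 ln(0.68)
  = −0.75 × (-0.385662) = 0.289247 substitutions/site.

0.289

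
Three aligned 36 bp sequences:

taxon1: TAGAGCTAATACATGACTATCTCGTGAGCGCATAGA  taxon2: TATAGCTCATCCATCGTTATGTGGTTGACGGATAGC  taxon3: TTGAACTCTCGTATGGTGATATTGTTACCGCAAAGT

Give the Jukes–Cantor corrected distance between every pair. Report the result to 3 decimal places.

d(taxon1,taxon2) = 0.493, d(taxon1,taxon3) = 0.673, d(taxon2,taxon3) = 0.673

taxon1–taxon2: 13/36 sites differ → p ≈ 0.361111, d = −0.75 ln(1 − 0.481481) = 0.492584 ≈ 0.493.
taxon1–taxon3: 16/36 sites differ → p ≈ 0.444444, d = −0.75 ln(1 − 0.592592) = 0.673455 ≈ 0.673.
taxon2–taxon3: 16/36 sites differ → p ≈ 0.444444, d = −0.75 ln(1 − 0.592592) = 0.673455 ≈ 0.673.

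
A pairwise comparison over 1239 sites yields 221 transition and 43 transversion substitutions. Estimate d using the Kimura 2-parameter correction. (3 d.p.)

0.266

P = 221/1239 ≈ 0.17837 and Q = 43/1239 ≈ 0.034705.
Under the Kimura two-parameter model, d = −½ ln(1 − 2P − Q) − ¼ ln(1 − 2Q).
1 − 2P − Q = 0.608555, giving −½ ln(0.608555) = 0.248334.
1 − 2Q = 0.93059, giving −¼ ln(0.93059) = 0.017984.
d = 0.248334 + 0.017984 = 0.266318.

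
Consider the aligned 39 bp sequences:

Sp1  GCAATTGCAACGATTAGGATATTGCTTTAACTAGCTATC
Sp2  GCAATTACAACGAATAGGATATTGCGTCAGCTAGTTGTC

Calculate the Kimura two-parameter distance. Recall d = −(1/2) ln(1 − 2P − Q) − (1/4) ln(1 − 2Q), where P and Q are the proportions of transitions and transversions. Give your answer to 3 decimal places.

0.211

Of 39 sites, 5 differences are transitions and 2 are transversions, so P = 5/39 ≈ 0.128205 and Q = 2/39 ≈ 0.051282.
Under the Kimura two-parameter model, d = −½ ln(1 − 2P − Q) − ¼ ln(1 − 2Q).
1 − 2P − Q = 0.692308, giving −½ ln(0.692308) = 0.183862.
1 − 2Q = 0.897436, giving −¼ ln(0.897436) = 0.027053.
d = 0.183862 + 0.027053 = 0.210915.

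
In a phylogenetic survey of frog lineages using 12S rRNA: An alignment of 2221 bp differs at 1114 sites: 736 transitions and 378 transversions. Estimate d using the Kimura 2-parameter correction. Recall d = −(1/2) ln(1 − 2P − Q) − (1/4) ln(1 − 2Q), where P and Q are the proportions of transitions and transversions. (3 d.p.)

P = 736/2221 ≈ 0.331382 and Q = 378/2221 ≈ 0.170194.
Under the Kimura two-parameter model, d = −½ ln(1 − 2P − Q) − ¼ ln(1 − 2Q).
1 − 2P − Q = 0.167042, giving −½ ln(0.167042) = 0.894755.
1 − 2Q = 0.659612, giving −¼ ln(0.659612) = 0.104026.
d = 0.894755 + 0.104026 = 0.998781.

0.999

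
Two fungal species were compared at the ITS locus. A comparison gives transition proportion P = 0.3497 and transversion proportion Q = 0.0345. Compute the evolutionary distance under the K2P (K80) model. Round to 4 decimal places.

0.6798

Under the Kimura two-parameter model, d = −½ ln(1 − 2P − Q) − ¼ ln(1 − 2Q).
1 − 2P − Q = 0.2661, giving −½ ln(0.2661) = 0.661942.
1 − 2Q = 0.931, giving −¼ ln(0.931) = 0.017874.
d = 0.661942 + 0.017874 = 0.679816.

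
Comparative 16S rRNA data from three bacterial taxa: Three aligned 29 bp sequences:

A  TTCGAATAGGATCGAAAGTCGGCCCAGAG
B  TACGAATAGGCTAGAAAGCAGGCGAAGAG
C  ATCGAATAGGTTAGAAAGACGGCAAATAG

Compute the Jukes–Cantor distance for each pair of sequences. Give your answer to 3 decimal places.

d(A,B) = 0.291, d(A,C) = 0.291, d(B,C) = 0.291

A–B: 7/29 sites differ → p ≈ 0.241379, d = −0.75 ln(1 − 0.321839) = 0.291278 ≈ 0.291.
A–C: 7/29 sites differ → p ≈ 0.241379, d = −0.75 ln(1 − 0.321839) = 0.291278 ≈ 0.291.
B–C: 7/29 sites differ → p ≈ 0.241379, d = −0.75 ln(1 − 0.321839) = 0.291278 ≈ 0.291.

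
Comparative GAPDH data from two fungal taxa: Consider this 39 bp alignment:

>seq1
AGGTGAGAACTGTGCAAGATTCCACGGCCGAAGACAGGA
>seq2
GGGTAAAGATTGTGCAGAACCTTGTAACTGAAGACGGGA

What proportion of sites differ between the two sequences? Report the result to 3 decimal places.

0.436

The sequences differ at 17 of 39 positions.
p = 17/39 = 0.435897… ≈ 0.436 (to 3 d.p.).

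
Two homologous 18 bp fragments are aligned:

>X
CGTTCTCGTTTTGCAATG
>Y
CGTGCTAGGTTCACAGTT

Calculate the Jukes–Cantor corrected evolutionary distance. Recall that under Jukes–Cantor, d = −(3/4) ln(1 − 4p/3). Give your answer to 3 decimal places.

The sequences differ at 7 of 18 sites (4, 7, 9, 12, 13, 16, 18), so p = 7/18 ≈ 0.388889.
d = −(3/4) ln(1 − 4p/3) = −0.75 ln(1 − 0.518519) = −0.75 ln(0.481481)
  = −0.75 × (-0.730889) = 0.548167 substitutions/site.

0.548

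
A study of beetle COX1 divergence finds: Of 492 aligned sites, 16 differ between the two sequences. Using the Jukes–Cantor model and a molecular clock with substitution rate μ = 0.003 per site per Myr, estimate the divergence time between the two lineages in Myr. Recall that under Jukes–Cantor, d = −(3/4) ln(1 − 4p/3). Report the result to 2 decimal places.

p = 16/492 ≈ 0.03252.
d = −(3/4) ln(1 − 4p/3) = −0.75 ln(1 − 0.04336) = −0.75 ln(0.95664)
  = −0.75 × (-0.044328) = 0.033246 substitutions/site.
Under a molecular clock d = 2μt, so t = d/(2μ) = 0.033246 / (2 × 0.003) = 5.54 Myr.

5.54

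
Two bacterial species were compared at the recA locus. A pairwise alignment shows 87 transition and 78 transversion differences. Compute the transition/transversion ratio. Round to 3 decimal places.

R = 87/78 = 1.115384… ≈ 1.115 (to 3 d.p.).

1.115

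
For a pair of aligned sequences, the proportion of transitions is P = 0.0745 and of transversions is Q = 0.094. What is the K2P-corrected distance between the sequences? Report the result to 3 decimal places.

0.191

Under the Kimura two-parameter model, d = −½ ln(1 − 2P − Q) − ¼ ln(1 − 2Q).
1 − 2P − Q = 0.757, giving −½ ln(0.757) = 0.139196.
1 − 2Q = 0.812, giving −¼ ln(0.812) = 0.052064.
d = 0.139196 + 0.052064 = 0.191260.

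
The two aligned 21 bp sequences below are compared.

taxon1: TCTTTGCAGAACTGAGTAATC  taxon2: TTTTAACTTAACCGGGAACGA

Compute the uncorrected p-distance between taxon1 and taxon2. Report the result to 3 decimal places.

The sequences differ at 11 of 21 positions.
p = 11/21 = 0.523809… ≈ 0.524 (to 3 d.p.).

0.524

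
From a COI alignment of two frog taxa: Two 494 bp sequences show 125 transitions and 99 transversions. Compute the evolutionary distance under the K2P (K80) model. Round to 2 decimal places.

P = 125/494 ≈ 0.253036 and Q = 99/494 ≈ 0.200405.
Under the Kimura two-parameter model, d = −½ ln(1 − 2P − Q) − ¼ ln(1 − 2Q).
1 − 2P − Q = 0.293523, giving −½ ln(0.293523) = 0.612900.
1 − 2Q = 0.59919, giving −¼ ln(0.59919) = 0.128044.
d = 0.612900 + 0.128044 = 0.740944.

0.74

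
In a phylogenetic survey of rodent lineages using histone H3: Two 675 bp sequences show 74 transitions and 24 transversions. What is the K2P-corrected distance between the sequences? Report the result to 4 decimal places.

0.1655

P = 74/675 ≈ 0.10963 and Q = 24/675 ≈ 0.035556.
Under the Kimura two-parameter model, d = −½ ln(1 − 2P − Q) − ¼ ln(1 − 2Q).
1 − 2P − Q = 0.745184, giving −½ ln(0.745184) = 0.147062.
1 − 2Q = 0.928888, giving −¼ ln(0.928888) = 0.018442.
d = 0.147062 + 0.018442 = 0.165504.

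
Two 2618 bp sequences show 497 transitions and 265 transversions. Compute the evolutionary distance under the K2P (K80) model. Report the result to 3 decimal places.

0.384

P = 497/2618 ≈ 0.18984 and Q = 265/2618 ≈ 0.101222.
Under the Kimura two-parameter model, d = −½ ln(1 − 2P − Q) − ¼ ln(1 − 2Q).
1 − 2P − Q = 0.519098, giving −½ ln(0.519098) = 0.327831.
1 − 2Q = 0.797556, giving −¼ ln(0.797556) = 0.056551.
d = 0.327831 + 0.056551 = 0.384382.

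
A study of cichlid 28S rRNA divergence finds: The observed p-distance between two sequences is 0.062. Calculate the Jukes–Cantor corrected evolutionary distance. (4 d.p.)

0.0647

d = −(3/4) ln(1 − 4p/3) = −0.75 ln(1 − 0.082667) = −0.75 ln(0.917333)
  = −0.75 × (-0.086285) = 0.064714 substitutions/site.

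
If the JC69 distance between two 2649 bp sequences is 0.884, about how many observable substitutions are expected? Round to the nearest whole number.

Invert JC69: p = (3/4)(1 − e^(−4d/3)) = 0.75 × (1 − e^(-1.178667)) = 0.75 × (1 − 0.307689) = 0.519233.
Expected differing sites = pL ≈ 0.519233 × 2649 = 1375.448217 ≈ 1375.

1375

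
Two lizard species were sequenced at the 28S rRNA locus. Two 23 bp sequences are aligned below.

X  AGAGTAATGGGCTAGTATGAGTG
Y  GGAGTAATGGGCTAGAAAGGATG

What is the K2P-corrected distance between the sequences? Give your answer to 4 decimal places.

0.2615

Of 23 sites, 3 differences are transitions and 2 are transversions, so P = 3/23 ≈ 0.130435 and Q = 2/23 ≈ 0.086957.
Under the Kimura two-parameter model, d = −½ ln(1 − 2P − Q) − ¼ ln(1 − 2Q).
1 − 2P − Q = 0.652173, giving −½ ln(0.652173) = 0.213723.
1 − 2Q = 0.826086, giving −¼ ln(0.826086) = 0.047764.
d = 0.213723 + 0.047764 = 0.261487.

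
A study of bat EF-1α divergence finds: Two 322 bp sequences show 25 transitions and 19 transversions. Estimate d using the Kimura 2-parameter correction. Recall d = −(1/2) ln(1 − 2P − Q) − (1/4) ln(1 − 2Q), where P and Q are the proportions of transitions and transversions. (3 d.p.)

0.152

P = 25/322 ≈ 0.07764 and Q = 19/322 ≈ 0.059006.
Under the Kimura two-parameter model, d = −½ ln(1 − 2P − Q) − ¼ ln(1 − 2Q).
1 − 2P − Q = 0.785714, giving −½ ln(0.785714) = 0.120581.
1 − 2Q = 0.881988, giving −¼ ln(0.881988) = 0.031394.
d = 0.120581 + 0.031394 = 0.151975.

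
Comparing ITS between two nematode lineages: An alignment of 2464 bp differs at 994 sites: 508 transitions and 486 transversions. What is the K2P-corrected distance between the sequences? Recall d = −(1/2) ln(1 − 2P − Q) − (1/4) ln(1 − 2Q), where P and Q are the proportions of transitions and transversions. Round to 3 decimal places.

0.596

P = 508/2464 ≈ 0.206169 and Q = 486/2464 ≈ 0.19724.
Under the Kimura two-parameter model, d = −½ ln(1 − 2P − Q) − ¼ ln(1 − 2Q).
1 − 2P − Q = 0.390422, giving −½ ln(0.390422) = 0.470264.
1 − 2Q = 0.60552, giving −¼ ln(0.60552) = 0.125417.
d = 0.470264 + 0.125417 = 0.595681.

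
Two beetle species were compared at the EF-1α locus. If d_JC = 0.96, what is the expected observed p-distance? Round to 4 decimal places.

p = (3/4)(1 − e^(−4d/3)) = 0.75 × (1 − e^(-1.28)) = 0.75 × (1 − 0.278037) = 0.541472.

0.5415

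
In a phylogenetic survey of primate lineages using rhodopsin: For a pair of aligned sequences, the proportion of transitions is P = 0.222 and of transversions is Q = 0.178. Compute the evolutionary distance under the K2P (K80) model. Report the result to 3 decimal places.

Under the Kimura two-parameter model, d = −½ ln(1 − 2P − Q) − ¼ ln(1 − 2Q).
1 − 2P − Q = 0.378, giving −½ ln(0.378) = 0.486431.
1 − 2Q = 0.644, giving −¼ ln(0.644) = 0.110014.
d = 0.486431 + 0.110014 = 0.596445.

0.596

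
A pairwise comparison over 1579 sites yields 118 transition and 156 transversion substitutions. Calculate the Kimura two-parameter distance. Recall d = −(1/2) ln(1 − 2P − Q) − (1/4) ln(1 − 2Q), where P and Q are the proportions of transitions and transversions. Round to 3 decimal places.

P = 118/1579 ≈ 0.074731 and Q = 156/1579 ≈ 0.098797.
Under the Kimura two-parameter model, d = −½ ln(1 − 2P − Q) − ¼ ln(1 − 2Q).
1 − 2P − Q = 0.751741, giving −½ ln(0.751741) = 0.142682.
1 − 2Q = 0.802406, giving −¼ ln(0.802406) = 0.055035.
d = 0.142682 + 0.055035 = 0.197717.

0.198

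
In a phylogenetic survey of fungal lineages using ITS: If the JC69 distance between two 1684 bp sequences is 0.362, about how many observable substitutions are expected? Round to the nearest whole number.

484

Invert JC69: p = (3/4)(1 − e^(−4d/3)) = 0.75 × (1 − e^(-0.482667)) = 0.75 × (1 − 0.617135) = 0.287149.
Expected differing sites = pL ≈ 0.287149 × 1684 = 483.558916 ≈ 484.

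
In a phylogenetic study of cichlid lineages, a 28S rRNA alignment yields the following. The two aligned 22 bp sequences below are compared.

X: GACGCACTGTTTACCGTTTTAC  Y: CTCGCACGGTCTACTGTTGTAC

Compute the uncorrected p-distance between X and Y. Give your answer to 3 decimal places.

The sequences differ at 6 of 22 positions (sites 1, 2, 8, 11, 15, 19).
p = 6/22 = 0.272727… ≈ 0.273 (to 3 d.p.).

0.273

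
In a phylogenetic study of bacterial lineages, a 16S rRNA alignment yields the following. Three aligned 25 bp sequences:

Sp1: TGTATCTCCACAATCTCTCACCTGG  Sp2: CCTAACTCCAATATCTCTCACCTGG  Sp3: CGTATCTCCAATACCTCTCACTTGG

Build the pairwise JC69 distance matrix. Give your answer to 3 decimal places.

d(Sp1,Sp2) = 0.233, d(Sp1,Sp3) = 0.233, d(Sp2,Sp3) = 0.180

Sp1–Sp2: 5/25 sites differ → p = 0.2, d = −0.75 ln(1 − 0.266667) = 0.232617 ≈ 0.233.
Sp1–Sp3: 5/25 sites differ → p = 0.2, d = −0.75 ln(1 − 0.266667) = 0.232617 ≈ 0.233.
Sp2–Sp3: 4/25 sites differ → p = 0.16, d = −0.75 ln(1 − 0.213333) = 0.179963 ≈ 0.180.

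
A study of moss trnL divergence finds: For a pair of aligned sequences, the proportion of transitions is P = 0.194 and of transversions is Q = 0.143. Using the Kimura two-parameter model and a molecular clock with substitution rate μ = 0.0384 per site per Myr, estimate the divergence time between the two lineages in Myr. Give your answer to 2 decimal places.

Under the Kimura two-parameter model, d = −½ ln(1 − 2P − Q) − ¼ ln(1 − 2Q).
1 − 2P − Q = 0.469, giving −½ ln(0.469) = 0.378576.
1 − 2Q = 0.714, giving −¼ ln(0.714) = 0.084218.
d = 0.378576 + 0.084218 = 0.462794.
Under a molecular clock d = 2μt, so t = d/(2μ) = 0.462794 / (2 × 0.0384) = 6.03 Myr.

6.03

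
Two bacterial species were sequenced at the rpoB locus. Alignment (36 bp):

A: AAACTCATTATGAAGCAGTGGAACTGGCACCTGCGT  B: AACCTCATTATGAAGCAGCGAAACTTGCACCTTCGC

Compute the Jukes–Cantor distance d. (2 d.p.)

0.19

The sequences differ at 6 of 36 sites (3, 19, 21, 26, 33, 36), so p = 6/36 ≈ 0.166667.
d = −(3/4) ln(1 − 4p/3) = −0.75 ln(1 − 0.222223) = −0.75 ln(0.777777)
  = −0.75 × (-0.251315) = 0.188486 substitutions/site.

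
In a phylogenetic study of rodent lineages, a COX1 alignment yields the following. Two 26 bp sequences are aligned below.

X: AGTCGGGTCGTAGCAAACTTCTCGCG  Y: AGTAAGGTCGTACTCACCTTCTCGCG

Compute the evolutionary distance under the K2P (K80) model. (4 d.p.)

Of 26 sites, 2 differences are transitions and 4 are transversions, so P = 2/26 ≈ 0.076923 and Q = 4/26 ≈ 0.153846.
Under the Kimura two-parameter model, d = −½ ln(1 − 2P − Q) − ¼ ln(1 − 2Q).
1 − 2P − Q = 0.692308, giving −½ ln(0.692308) = 0.183862.
1 − 2Q = 0.692308, giving −¼ ln(0.692308) = 0.091931.
d = 0.183862 + 0.091931 = 0.275793.

0.2758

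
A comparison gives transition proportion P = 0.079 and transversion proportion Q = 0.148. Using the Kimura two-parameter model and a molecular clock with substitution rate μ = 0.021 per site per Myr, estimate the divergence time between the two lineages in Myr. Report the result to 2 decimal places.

6.44

Under the Kimura two-parameter model, d = −½ ln(1 − 2P − Q) − ¼ ln(1 − 2Q).
1 − 2P − Q = 0.694, giving −½ ln(0.694) = 0.182642.
1 − 2Q = 0.704, giving −¼ ln(0.704) = 0.087744.
d = 0.182642 + 0.087744 = 0.270386.
Under a molecular clock d = 2μt, so t = d/(2μ) = 0.270386 / (2 × 0.021) = 6.44 Myr.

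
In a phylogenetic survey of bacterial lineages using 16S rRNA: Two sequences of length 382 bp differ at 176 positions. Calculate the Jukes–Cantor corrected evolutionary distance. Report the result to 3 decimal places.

0.715

p = 176/382 ≈ 0.460733.
d = −(3/4) ln(1 − 4p/3) = −0.75 ln(1 − 0.614311) = −0.75 ln(0.385689)
  = −0.75 × (-0.952724) = 0.714543 substitutions/site.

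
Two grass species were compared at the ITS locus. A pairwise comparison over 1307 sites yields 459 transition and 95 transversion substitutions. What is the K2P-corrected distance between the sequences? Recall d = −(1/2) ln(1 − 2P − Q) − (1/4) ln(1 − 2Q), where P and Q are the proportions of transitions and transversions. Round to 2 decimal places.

0.79

P = 459/1307 ≈ 0.351186 and Q = 95/1307 ≈ 0.072686.
Under the Kimura two-parameter model, d = −½ ln(1 − 2P − Q) − ¼ ln(1 − 2Q).
1 − 2P − Q = 0.224942, giving −½ ln(0.224942) = 0.745956.
1 − 2Q = 0.854628, giving −¼ ln(0.854628) = 0.039272.
d = 0.745956 + 0.039272 = 0.785228.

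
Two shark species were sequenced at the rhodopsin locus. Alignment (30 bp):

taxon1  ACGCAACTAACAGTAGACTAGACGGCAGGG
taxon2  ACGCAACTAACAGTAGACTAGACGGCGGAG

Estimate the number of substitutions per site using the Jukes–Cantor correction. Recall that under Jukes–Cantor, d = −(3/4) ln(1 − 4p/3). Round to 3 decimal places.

The sequences differ at 2 of 30 sites (27, 29), so p = 2/30 ≈ 0.066667.
d = −(3/4) ln(1 − 4p/3) = −0.75 ln(1 − 0.088889) = −0.75 ln(0.911111)
  = −0.75 × (-0.093091) = 0.069818 substitutions/site.

0.070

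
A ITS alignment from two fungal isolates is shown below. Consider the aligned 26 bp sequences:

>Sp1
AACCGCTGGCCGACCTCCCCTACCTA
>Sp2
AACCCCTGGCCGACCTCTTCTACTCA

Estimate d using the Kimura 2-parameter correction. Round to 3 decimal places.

0.232

Of 26 sites, 4 differences are transitions and 1 are transversions, so P = 4/26 ≈ 0.153846 and Q = 1/26 ≈ 0.038462.
Under the Kimura two-parameter model, d = −½ ln(1 − 2P − Q) − ¼ ln(1 − 2Q).
1 − 2P − Q = 0.653846, giving −½ ln(0.653846) = 0.212442.
1 − 2Q = 0.923076, giving −¼ ln(0.923076) = 0.020011.
d = 0.212442 + 0.020011 = 0.232453.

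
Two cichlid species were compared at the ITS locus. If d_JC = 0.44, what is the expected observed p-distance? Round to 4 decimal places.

0.3329

p = (3/4)(1 − e^(−4d/3)) = 0.75 × (1 − e^(-0.586667)) = 0.75 × (1 − 0.556178) = 0.332867.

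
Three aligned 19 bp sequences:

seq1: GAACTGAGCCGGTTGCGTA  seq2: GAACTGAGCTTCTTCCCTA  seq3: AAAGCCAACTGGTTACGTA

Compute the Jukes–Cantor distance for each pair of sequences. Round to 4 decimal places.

seq1–seq2: 5/19 sites differ → p ≈ 0.263158, d = −0.75 ln(1 − 0.350877) = 0.324100 ≈ 0.3241.
seq1–seq3: 7/19 sites differ → p ≈ 0.368421, d = −0.75 ln(1 − 0.491228) = 0.506816 ≈ 0.5068.
seq2–seq3: 9/19 sites differ → p ≈ 0.473684, d = −0.75 ln(1 − 0.631579) = 0.748897 ≈ 0.7489.

d(seq1,seq2) = 0.3241, d(seq1,seq3) = 0.5068, d(seq2,seq3) = 0.7489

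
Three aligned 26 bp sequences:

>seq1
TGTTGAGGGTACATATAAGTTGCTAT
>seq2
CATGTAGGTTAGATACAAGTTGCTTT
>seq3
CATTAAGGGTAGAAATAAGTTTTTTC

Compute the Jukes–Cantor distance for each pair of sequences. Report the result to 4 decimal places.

seq1–seq2: 8/26 sites differ → p ≈ 0.307692, d = −0.75 ln(1 − 0.410256) = 0.396050 ≈ 0.3961.
seq1–seq3: 9/26 sites differ → p ≈ 0.346154, d = −0.75 ln(1 − 0.461539) = 0.464280 ≈ 0.4643.
seq2–seq3: 8/26 sites differ → p ≈ 0.307692, d = −0.75 ln(1 − 0.410256) = 0.396050 ≈ 0.3961.

d(seq1,seq2) = 0.3961, d(seq1,seq3) = 0.4643, d(seq2,seq3) = 0.3961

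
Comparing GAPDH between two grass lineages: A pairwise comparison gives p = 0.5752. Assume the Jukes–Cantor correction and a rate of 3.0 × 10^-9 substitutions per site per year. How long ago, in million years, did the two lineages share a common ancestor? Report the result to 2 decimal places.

d = −(3/4) ln(1 − 4p/3) = −0.75 ln(1 − 0.766933) = −0.75 ln(0.233067)
  = −0.75 × (-1.456429) = 1.092322 substitutions/site.
Under a molecular clock d = 2μt, so t = d/(2μ) = 1.092322 / (2 × 3.0 × 10^-9) = 182.05 million years.

182.05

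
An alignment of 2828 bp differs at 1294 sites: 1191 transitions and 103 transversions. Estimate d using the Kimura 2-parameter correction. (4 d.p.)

1.0737

P = 1191/2828 ≈ 0.421146 and Q = 103/2828 ≈ 0.036421.
Under the Kimura two-parameter model, d = −½ ln(1 − 2P − Q) − ¼ ln(1 − 2Q).
1 − 2P − Q = 0.121287, giving −½ ln(0.121287) = 1.054798.
1 − 2Q = 0.927158, giving −¼ ln(0.927158) = 0.018908.
d = 1.054798 + 0.018908 = 1.073706.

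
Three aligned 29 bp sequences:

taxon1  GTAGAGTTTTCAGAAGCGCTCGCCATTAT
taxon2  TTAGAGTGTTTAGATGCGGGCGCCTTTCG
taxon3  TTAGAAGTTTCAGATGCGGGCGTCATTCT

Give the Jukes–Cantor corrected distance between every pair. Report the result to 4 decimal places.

taxon1–taxon2: 9/29 sites differ → p ≈ 0.310345, d = −0.75 ln(1 − 0.413793) = 0.400562 ≈ 0.4006.
taxon1–taxon3: 8/29 sites differ → p ≈ 0.275862, d = −0.75 ln(1 − 0.367816) = 0.343931 ≈ 0.3439.
taxon2–taxon3: 7/29 sites differ → p ≈ 0.241379, d = −0.75 ln(1 − 0.321839) = 0.291278 ≈ 0.2913.

d(taxon1,taxon2) = 0.4006, d(taxon1,taxon3) = 0.3439, d(taxon2,taxon3) = 0.2913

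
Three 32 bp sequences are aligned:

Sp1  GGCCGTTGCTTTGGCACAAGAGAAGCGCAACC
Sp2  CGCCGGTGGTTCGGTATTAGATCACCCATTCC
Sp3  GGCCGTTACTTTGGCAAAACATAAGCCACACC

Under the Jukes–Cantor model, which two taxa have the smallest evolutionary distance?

Sp1 and Sp3

Sp1–Sp2: 14/32 differ, p = 0.438, d = 0.657.
Sp1–Sp3: 7/32 differ, p = 0.219, d = 0.259.
Sp2–Sp3: 13/32 differ, p = 0.406, d = 0.585.
The smallest distance is between Sp1 and Sp3.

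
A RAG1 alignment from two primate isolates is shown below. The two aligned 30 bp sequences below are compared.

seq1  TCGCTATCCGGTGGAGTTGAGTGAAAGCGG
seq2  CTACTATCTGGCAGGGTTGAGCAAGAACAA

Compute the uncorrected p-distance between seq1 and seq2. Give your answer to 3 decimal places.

The sequences differ at 13 of 30 positions.
p = 13/30 = 0.433333… ≈ 0.433 (to 3 d.p.).

0.433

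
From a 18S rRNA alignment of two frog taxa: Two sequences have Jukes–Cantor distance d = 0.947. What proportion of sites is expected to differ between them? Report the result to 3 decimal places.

p = (3/4)(1 − e^(−4d/3)) = 0.75 × (1 − e^(-1.262667)) = 0.75 × (1 − 0.282899) = 0.537826.

0.538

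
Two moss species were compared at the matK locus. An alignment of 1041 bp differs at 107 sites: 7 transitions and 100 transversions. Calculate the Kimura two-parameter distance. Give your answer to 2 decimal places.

P = 7/1041 ≈ 0.006724 and Q = 100/1041 ≈ 0.096061.
Under the Kimura two-parameter model, d = −½ ln(1 − 2P − Q) − ¼ ln(1 − 2Q).
1 − 2P − Q = 0.890491, giving −½ ln(0.890491) = 0.057991.
1 − 2Q = 0.807878, giving −¼ ln(0.807878) = 0.053336.
d = 0.057991 + 0.053336 = 0.111327.

0.11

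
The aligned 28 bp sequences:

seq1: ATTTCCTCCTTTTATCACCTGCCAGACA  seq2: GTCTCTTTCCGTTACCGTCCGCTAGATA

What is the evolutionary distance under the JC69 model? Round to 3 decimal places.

The sequences differ at 12 of 28 sites, so p = 12/28 ≈ 0.428571.
d = −(3/4) ln(1 − 4p/3) = −0.75 ln(1 − 0.571428) = −0.75 ln(0.428572)
  = −0.75 × (-0.847297) = 0.635473 substitutions/site.

0.635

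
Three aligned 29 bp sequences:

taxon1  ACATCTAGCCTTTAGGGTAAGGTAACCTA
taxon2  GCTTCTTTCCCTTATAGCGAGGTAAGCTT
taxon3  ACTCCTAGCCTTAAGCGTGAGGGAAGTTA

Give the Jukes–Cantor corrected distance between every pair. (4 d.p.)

taxon1–taxon2: 11/29 sites differ → p ≈ 0.37931, d = −0.75 ln(1 − 0.505747) = 0.528531 ≈ 0.5285.
taxon1–taxon3: 8/29 sites differ → p ≈ 0.275862, d = −0.75 ln(1 − 0.367816) = 0.343931 ≈ 0.3439.
taxon2–taxon3: 12/29 sites differ → p ≈ 0.413793, d = −0.75 ln(1 − 0.551724) = 0.601760 ≈ 0.6018.

d(taxon1,taxon2) = 0.5285, d(taxon1,taxon3) = 0.3439, d(taxon2,taxon3) = 0.6018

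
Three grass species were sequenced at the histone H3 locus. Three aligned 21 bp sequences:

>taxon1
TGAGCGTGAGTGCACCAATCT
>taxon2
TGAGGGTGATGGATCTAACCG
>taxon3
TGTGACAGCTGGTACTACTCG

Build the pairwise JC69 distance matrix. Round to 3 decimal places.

taxon1–taxon2: 8/21 sites differ → p ≈ 0.380952, d = −0.75 ln(1 − 0.507936) = 0.531860 ≈ 0.532.
taxon1–taxon3: 11/21 sites differ → p ≈ 0.52381, d = −0.75 ln(1 − 0.698413) = 0.899023 ≈ 0.899.
taxon2–taxon3: 9/21 sites differ → p ≈ 0.428571, d = −0.75 ln(1 − 0.571428) = 0.635472 ≈ 0.635.

d(taxon1,taxon2) = 0.532, d(taxon1,taxon3) = 0.899, d(taxon2,taxon3) = 0.635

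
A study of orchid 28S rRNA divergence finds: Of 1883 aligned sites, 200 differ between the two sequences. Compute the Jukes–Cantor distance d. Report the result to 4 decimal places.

p = 200/1883 ≈ 0.106213.
d = −(3/4) ln(1 − 4p/3) = −0.75 ln(1 − 0.141617) = −0.75 ln(0.858383)
  = −0.75 × (-0.152705) = 0.114529 substitutions/site.

0.1145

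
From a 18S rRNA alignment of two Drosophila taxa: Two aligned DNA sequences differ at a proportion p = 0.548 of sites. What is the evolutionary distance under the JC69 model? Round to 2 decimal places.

0.98

d = −(3/4) ln(1 − 4p/3) = −0.75 ln(1 − 0.730667) = −0.75 ln(0.269333)
  = −0.75 × (-1.311807) = 0.983855 substitutions/site.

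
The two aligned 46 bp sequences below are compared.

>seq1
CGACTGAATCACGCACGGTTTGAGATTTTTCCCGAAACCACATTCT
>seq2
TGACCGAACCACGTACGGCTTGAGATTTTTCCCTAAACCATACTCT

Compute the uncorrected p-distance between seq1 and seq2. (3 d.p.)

0.174

The sequences differ at 8 of 46 positions (sites 1, 5, 9, 14, 19, 34, 41, 43).
p = 8/46 = 0.173913… ≈ 0.174 (to 3 d.p.).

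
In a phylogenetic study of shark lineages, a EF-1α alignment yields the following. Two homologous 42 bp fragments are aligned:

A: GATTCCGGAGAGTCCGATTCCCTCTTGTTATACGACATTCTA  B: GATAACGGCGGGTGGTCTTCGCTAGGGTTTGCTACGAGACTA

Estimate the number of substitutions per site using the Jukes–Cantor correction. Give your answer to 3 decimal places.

0.824

The sequences differ at 21 of 42 sites, so p = 21/42 = 0.5.
d = −(3/4) ln(1 − 4p/3) = −0.75 ln(1 − 0.666667) = −0.75 ln(0.333333)
  = −0.75 × (-1.098613) = 0.823960 substitutions/site.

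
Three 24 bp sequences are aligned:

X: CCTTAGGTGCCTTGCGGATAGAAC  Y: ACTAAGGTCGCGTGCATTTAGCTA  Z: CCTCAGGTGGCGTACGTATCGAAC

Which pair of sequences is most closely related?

X–Y: 11/24 differ, p = 0.458, d = 0.708.
X–Z: 6/24 differ, p = 0.250, d = 0.304.
Y–Z: 10/24 differ, p = 0.417, d = 0.608.
The smallest distance is between X and Z.

X and Z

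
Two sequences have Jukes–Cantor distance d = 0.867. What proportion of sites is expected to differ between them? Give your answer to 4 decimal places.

p = (3/4)(1 − e^(−4d/3)) = 0.75 × (1 − e^(-1.156)) = 0.75 × (1 − 0.314743) = 0.513943.

0.5139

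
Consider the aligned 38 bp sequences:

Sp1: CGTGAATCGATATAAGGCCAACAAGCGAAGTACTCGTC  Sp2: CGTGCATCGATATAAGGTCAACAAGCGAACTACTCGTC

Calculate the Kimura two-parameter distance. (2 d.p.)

0.08

Of 38 sites, 1 differences are transitions and 2 are transversions, so P = 1/38 ≈ 0.026316 and Q = 2/38 ≈ 0.052632.
Under the Kimura two-parameter model, d = −½ ln(1 − 2P − Q) − ¼ ln(1 − 2Q).
1 − 2P − Q = 0.894736, giving −½ ln(0.894736) = 0.055613.
1 − 2Q = 0.894736, giving −¼ ln(0.894736) = 0.027807.
d = 0.055613 + 0.027807 = 0.083420.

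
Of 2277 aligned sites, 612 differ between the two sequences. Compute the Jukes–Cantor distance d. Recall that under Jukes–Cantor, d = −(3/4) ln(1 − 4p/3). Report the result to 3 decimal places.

0.333

p = 612/2277 ≈ 0.268775.
d = −(3/4) ln(1 − 4p/3) = −0.75 ln(1 − 0.358367) = −0.75 ln(0.641633)
  = −0.75 × (-0.443739) = 0.332804 substitutions/site.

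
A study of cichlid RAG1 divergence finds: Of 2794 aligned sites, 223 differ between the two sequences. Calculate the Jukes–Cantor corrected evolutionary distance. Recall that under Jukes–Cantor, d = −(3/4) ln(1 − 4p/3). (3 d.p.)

0.084

p = 223/2794 ≈ 0.079814.
d = −(3/4) ln(1 − 4p/3) = −0.75 ln(1 − 0.106419) = −0.75 ln(0.893581)
  = −0.75 × (-0.112518) = 0.084389 substitutions/site.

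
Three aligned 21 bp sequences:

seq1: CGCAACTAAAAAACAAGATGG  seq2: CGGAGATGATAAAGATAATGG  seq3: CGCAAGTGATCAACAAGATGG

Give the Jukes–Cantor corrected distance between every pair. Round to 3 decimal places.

d(seq1,seq2) = 0.532, d(seq1,seq3) = 0.220, d(seq2,seq3) = 0.441

seq1–seq2: 8/21 sites differ → p ≈ 0.380952, d = −0.75 ln(1 − 0.507936) = 0.531860 ≈ 0.532.
seq1–seq3: 4/21 sites differ → p ≈ 0.190476, d = −0.75 ln(1 − 0.253968) = 0.219740 ≈ 0.220.
seq2–seq3: 7/21 sites differ → p ≈ 0.333333, d = −0.75 ln(1 − 0.444444) = 0.440839 ≈ 0.441.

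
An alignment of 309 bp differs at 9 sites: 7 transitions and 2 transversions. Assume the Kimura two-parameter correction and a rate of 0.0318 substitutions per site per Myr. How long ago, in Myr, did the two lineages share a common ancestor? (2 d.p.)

0.47

P = 7/309 ≈ 0.022654 and Q = 2/309 ≈ 0.006472.
Under the Kimura two-parameter model, d = −½ ln(1 − 2P − Q) − ¼ ln(1 − 2Q).
1 − 2P − Q = 0.94822, giving −½ ln(0.94822) = 0.026584.
1 − 2Q = 0.987056, giving −¼ ln(0.987056) = 0.003257.
d = 0.026584 + 0.003257 = 0.029841.
Under a molecular clock d = 2μt, so t = d/(2μ) = 0.029841 / (2 × 0.0318) = 0.47 Myr.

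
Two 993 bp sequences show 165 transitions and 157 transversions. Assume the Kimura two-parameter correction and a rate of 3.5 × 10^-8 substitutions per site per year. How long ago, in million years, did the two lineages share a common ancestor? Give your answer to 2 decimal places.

6.17

P = 165/993 ≈ 0.166163 and Q = 157/993 ≈ 0.158107.
Under the Kimura two-parameter model, d = −½ ln(1 − 2P − Q) − ¼ ln(1 − 2Q).
1 − 2P − Q = 0.509567, giving −½ ln(0.509567) = 0.337097.
1 − 2Q = 0.683786, giving −¼ ln(0.683786) = 0.095028.
d = 0.337097 + 0.095028 = 0.432125.
Under a molecular clock d = 2μt, so t = d/(2μ) = 0.432125 / (2 × 3.5 × 10^-8) = 6.17 million years.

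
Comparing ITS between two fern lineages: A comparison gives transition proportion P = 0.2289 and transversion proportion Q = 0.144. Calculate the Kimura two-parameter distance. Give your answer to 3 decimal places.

0.545

Under the Kimura two-parameter model, d = −½ ln(1 − 2P − Q) − ¼ ln(1 − 2Q).
1 − 2P − Q = 0.3982, giving −½ ln(0.3982) = 0.460400.
1 − 2Q = 0.712, giving −¼ ln(0.712) = 0.084919.
d = 0.460400 + 0.084919 = 0.545319.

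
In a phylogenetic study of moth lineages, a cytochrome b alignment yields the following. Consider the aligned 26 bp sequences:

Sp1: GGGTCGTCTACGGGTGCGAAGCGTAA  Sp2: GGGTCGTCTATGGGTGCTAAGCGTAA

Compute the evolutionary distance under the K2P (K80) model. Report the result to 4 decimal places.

Of 26 sites, 1 differences are transitions and 1 are transversions, so P = 1/26 ≈ 0.038462 and Q = 1/26 ≈ 0.038462.
Under the Kimura two-parameter model, d = −½ ln(1 − 2P − Q) − ¼ ln(1 − 2Q).
1 − 2P − Q = 0.884614, giving −½ ln(0.884614) = 0.061302.
1 − 2Q = 0.923076, giving −¼ ln(0.923076) = 0.020011.
d = 0.061302 + 0.020011 = 0.081313.

0.0813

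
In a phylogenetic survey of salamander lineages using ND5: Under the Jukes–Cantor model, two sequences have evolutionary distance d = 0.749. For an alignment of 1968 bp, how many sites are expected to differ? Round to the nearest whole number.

Invert JC69: p = (3/4)(1 − e^(−4d/3)) = 0.75 × (1 − e^(-0.998667)) = 0.75 × (1 − 0.368370) = 0.473723.
Expected differing sites = pL ≈ 0.473723 × 1968 = 932.286864 ≈ 932.

932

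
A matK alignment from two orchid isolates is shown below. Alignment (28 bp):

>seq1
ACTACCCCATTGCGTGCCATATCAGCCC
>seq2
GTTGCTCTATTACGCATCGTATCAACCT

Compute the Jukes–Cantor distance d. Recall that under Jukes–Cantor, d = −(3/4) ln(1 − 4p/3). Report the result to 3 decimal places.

0.635

The sequences differ at 12 of 28 sites, so p = 12/28 ≈ 0.428571.
d = −(3/4) ln(1 − 4p/3) = −0.75 ln(1 − 0.571428) = −0.75 ln(0.428572)
  = −0.75 × (-0.847297) = 0.635473 substitutions/site.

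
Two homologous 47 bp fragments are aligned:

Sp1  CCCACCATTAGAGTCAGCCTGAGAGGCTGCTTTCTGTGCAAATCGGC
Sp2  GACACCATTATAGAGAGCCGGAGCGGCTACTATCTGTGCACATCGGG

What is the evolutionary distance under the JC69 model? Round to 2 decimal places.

The sequences differ at 11 of 47 sites, so p = 11/47 ≈ 0.234043.
d = −(3/4) ln(1 − 4p/3) = −0.75 ln(1 − 0.312057) = −0.75 ln(0.687943)
  = −0.75 × (-0.374049) = 0.280537 substitutions/site.

0.28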